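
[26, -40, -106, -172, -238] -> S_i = 26 + -66*i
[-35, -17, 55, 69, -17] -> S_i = Random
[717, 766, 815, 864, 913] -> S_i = 717 + 49*i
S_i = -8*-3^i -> [-8, 24, -72, 216, -648]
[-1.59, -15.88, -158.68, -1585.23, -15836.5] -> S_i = -1.59*9.99^i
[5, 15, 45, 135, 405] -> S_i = 5*3^i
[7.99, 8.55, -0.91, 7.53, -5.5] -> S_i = Random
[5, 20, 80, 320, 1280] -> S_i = 5*4^i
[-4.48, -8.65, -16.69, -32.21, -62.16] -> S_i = -4.48*1.93^i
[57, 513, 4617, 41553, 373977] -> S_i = 57*9^i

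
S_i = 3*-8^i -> [3, -24, 192, -1536, 12288]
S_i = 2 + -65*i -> [2, -63, -128, -193, -258]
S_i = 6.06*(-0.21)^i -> [6.06, -1.27, 0.27, -0.06, 0.01]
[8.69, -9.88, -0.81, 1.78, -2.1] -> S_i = Random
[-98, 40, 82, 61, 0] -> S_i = Random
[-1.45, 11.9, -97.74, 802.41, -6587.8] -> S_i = -1.45*(-8.21)^i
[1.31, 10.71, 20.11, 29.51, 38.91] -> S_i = 1.31 + 9.40*i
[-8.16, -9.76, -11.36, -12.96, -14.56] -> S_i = -8.16 + -1.60*i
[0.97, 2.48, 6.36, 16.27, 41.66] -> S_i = 0.97*2.56^i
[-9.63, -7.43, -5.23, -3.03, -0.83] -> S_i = -9.63 + 2.20*i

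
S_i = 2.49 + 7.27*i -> [2.49, 9.76, 17.03, 24.3, 31.57]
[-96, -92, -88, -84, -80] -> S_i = -96 + 4*i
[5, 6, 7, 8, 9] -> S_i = 5 + 1*i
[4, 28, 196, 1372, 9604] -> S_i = 4*7^i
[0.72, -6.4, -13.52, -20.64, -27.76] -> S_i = 0.72 + -7.12*i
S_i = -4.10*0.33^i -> [-4.1, -1.35, -0.45, -0.15, -0.05]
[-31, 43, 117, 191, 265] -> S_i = -31 + 74*i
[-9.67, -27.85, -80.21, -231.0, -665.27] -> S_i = -9.67*2.88^i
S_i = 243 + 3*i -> [243, 246, 249, 252, 255]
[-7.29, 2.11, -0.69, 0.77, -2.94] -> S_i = Random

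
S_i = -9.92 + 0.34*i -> [-9.92, -9.58, -9.24, -8.9, -8.56]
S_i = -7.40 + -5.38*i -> [-7.4, -12.78, -18.16, -23.54, -28.92]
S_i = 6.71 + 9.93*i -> [6.71, 16.64, 26.57, 36.5, 46.43]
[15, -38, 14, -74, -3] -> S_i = Random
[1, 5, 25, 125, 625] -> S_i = 1*5^i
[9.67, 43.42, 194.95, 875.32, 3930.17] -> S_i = 9.67*4.49^i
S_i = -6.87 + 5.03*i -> [-6.87, -1.84, 3.19, 8.22, 13.25]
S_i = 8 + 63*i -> [8, 71, 134, 197, 260]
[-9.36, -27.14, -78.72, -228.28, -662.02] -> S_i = -9.36*2.90^i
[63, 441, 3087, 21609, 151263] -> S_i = 63*7^i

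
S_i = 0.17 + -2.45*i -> [0.17, -2.28, -4.73, -7.18, -9.63]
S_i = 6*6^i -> [6, 36, 216, 1296, 7776]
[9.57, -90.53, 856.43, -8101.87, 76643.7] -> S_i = 9.57*(-9.46)^i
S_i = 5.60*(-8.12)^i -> [5.6, -45.47, 369.23, -2998.17, 24345.13]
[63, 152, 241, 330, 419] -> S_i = 63 + 89*i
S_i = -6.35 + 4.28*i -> [-6.35, -2.07, 2.21, 6.49, 10.77]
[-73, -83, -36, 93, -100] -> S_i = Random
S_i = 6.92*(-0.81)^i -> [6.92, -5.61, 4.54, -3.68, 2.98]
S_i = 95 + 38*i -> [95, 133, 171, 209, 247]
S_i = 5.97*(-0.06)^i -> [5.97, -0.36, 0.02, -0.0, 0.0]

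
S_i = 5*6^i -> [5, 30, 180, 1080, 6480]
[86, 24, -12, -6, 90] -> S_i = Random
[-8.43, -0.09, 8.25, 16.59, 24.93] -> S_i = -8.43 + 8.34*i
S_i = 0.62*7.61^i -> [0.62, 4.72, 35.91, 273.24, 2079.36]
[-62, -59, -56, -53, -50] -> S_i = -62 + 3*i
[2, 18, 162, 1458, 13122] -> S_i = 2*9^i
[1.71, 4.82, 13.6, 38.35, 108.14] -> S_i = 1.71*2.82^i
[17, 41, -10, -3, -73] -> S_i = Random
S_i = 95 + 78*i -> [95, 173, 251, 329, 407]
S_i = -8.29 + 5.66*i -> [-8.29, -2.63, 3.03, 8.69, 14.35]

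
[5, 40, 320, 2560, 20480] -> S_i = 5*8^i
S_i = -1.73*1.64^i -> [-1.73, -2.84, -4.65, -7.63, -12.51]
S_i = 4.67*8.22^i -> [4.67, 38.39, 315.54, 2593.78, 21320.83]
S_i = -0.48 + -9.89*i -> [-0.48, -10.37, -20.26, -30.15, -40.04]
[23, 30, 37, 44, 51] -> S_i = 23 + 7*i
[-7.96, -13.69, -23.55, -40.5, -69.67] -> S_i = -7.96*1.72^i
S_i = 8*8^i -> [8, 64, 512, 4096, 32768]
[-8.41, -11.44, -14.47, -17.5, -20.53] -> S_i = -8.41 + -3.03*i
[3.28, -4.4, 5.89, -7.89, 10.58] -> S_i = 3.28*(-1.34)^i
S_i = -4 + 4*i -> [-4, 0, 4, 8, 12]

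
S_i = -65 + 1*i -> [-65, -64, -63, -62, -61]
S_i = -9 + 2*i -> [-9, -7, -5, -3, -1]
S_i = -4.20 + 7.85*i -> [-4.2, 3.65, 11.5, 19.35, 27.2]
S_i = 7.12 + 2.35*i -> [7.12, 9.47, 11.82, 14.17, 16.52]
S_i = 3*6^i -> [3, 18, 108, 648, 3888]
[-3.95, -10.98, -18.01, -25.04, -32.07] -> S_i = -3.95 + -7.03*i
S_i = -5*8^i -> [-5, -40, -320, -2560, -20480]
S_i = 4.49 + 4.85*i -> [4.49, 9.34, 14.19, 19.04, 23.89]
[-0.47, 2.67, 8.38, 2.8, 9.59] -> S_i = Random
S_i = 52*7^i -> [52, 364, 2548, 17836, 124852]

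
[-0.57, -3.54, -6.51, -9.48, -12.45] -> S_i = -0.57 + -2.97*i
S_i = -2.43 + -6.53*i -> [-2.43, -8.96, -15.49, -22.02, -28.55]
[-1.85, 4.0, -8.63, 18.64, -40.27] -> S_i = -1.85*(-2.16)^i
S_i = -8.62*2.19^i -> [-8.62, -18.88, -41.34, -90.54, -198.28]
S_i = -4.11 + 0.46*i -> [-4.11, -3.65, -3.19, -2.73, -2.27]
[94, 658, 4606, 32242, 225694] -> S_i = 94*7^i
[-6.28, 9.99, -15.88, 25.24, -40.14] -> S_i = -6.28*(-1.59)^i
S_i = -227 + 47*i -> [-227, -180, -133, -86, -39]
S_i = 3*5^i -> [3, 15, 75, 375, 1875]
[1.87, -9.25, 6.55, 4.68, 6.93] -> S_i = Random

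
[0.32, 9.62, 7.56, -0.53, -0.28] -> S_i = Random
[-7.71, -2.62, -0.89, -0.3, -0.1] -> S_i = -7.71*0.34^i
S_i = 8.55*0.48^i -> [8.55, 4.1, 1.97, 0.95, 0.45]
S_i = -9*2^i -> [-9, -18, -36, -72, -144]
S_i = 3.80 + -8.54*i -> [3.8, -4.74, -13.28, -21.82, -30.36]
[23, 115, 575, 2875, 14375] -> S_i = 23*5^i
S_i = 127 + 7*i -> [127, 134, 141, 148, 155]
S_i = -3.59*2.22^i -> [-3.59, -7.97, -17.69, -39.28, -87.2]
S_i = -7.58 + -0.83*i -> [-7.58, -8.41, -9.24, -10.07, -10.9]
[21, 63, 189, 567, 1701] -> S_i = 21*3^i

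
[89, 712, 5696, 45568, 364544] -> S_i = 89*8^i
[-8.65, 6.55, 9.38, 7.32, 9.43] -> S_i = Random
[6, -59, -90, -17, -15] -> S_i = Random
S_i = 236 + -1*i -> [236, 235, 234, 233, 232]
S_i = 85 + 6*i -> [85, 91, 97, 103, 109]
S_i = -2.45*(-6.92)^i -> [-2.45, 16.95, -117.32, 811.87, -5618.11]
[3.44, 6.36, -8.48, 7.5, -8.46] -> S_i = Random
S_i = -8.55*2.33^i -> [-8.55, -19.92, -46.42, -108.15, -251.99]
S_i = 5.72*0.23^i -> [5.72, 1.32, 0.3, 0.07, 0.02]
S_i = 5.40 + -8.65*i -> [5.4, -3.25, -11.9, -20.55, -29.2]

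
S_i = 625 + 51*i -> [625, 676, 727, 778, 829]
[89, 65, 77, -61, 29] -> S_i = Random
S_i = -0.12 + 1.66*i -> [-0.12, 1.54, 3.2, 4.86, 6.52]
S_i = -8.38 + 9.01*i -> [-8.38, 0.63, 9.64, 18.65, 27.66]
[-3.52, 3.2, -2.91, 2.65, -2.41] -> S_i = -3.52*(-0.91)^i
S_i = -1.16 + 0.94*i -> [-1.16, -0.22, 0.72, 1.66, 2.6]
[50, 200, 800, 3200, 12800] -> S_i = 50*4^i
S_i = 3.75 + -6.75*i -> [3.75, -3.0, -9.75, -16.5, -23.25]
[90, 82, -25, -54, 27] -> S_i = Random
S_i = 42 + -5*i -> [42, 37, 32, 27, 22]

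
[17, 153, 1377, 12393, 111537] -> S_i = 17*9^i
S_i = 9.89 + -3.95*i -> [9.89, 5.94, 1.99, -1.96, -5.91]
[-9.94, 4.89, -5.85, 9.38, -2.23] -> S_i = Random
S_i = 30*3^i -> [30, 90, 270, 810, 2430]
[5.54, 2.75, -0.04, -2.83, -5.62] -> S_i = 5.54 + -2.79*i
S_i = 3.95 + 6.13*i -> [3.95, 10.08, 16.21, 22.34, 28.47]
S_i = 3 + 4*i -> [3, 7, 11, 15, 19]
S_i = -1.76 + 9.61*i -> [-1.76, 7.85, 17.46, 27.07, 36.68]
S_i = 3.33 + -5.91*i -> [3.33, -2.58, -8.49, -14.4, -20.31]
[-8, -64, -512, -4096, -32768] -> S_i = -8*8^i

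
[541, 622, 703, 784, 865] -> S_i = 541 + 81*i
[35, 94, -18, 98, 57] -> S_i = Random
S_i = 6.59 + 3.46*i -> [6.59, 10.05, 13.51, 16.97, 20.43]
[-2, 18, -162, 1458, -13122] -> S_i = -2*-9^i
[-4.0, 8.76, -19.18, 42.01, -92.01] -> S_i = -4.00*(-2.19)^i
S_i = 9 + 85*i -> [9, 94, 179, 264, 349]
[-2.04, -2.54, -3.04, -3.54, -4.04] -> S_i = -2.04 + -0.50*i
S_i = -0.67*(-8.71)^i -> [-0.67, 5.84, -50.83, 442.72, -3856.09]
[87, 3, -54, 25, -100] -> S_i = Random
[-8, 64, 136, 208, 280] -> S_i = -8 + 72*i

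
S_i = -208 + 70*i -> [-208, -138, -68, 2, 72]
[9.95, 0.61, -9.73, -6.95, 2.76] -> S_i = Random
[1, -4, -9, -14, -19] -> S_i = 1 + -5*i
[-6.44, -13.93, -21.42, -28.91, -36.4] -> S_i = -6.44 + -7.49*i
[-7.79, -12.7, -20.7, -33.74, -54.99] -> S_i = -7.79*1.63^i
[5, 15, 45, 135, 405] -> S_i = 5*3^i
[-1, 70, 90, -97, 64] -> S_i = Random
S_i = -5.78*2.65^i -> [-5.78, -15.32, -40.59, -107.56, -285.04]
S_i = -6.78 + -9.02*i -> [-6.78, -15.8, -24.82, -33.84, -42.86]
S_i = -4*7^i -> [-4, -28, -196, -1372, -9604]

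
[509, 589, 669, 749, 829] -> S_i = 509 + 80*i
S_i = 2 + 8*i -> [2, 10, 18, 26, 34]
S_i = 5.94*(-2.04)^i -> [5.94, -12.12, 24.72, -50.43, 102.87]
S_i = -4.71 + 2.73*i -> [-4.71, -1.98, 0.75, 3.48, 6.21]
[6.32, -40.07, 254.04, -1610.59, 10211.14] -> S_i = 6.32*(-6.34)^i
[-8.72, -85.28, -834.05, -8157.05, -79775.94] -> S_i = -8.72*9.78^i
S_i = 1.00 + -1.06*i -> [1.0, -0.06, -1.12, -2.18, -3.24]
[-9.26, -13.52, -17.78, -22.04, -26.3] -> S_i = -9.26 + -4.26*i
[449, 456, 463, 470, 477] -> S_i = 449 + 7*i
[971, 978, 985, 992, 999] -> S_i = 971 + 7*i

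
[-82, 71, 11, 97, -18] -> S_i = Random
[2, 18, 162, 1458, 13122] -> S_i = 2*9^i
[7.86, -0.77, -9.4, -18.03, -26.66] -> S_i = 7.86 + -8.63*i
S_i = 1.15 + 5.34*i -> [1.15, 6.49, 11.83, 17.17, 22.51]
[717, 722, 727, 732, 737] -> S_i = 717 + 5*i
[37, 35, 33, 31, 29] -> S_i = 37 + -2*i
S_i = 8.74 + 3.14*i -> [8.74, 11.88, 15.02, 18.16, 21.3]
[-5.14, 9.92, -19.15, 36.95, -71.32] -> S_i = -5.14*(-1.93)^i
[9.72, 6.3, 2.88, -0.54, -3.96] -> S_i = 9.72 + -3.42*i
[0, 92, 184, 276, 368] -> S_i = 0 + 92*i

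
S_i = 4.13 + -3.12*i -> [4.13, 1.01, -2.11, -5.23, -8.35]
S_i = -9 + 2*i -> [-9, -7, -5, -3, -1]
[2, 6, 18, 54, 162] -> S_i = 2*3^i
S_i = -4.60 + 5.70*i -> [-4.6, 1.1, 6.8, 12.5, 18.2]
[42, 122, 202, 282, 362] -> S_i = 42 + 80*i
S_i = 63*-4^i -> [63, -252, 1008, -4032, 16128]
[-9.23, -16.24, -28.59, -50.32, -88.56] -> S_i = -9.23*1.76^i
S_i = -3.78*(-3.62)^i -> [-3.78, 13.68, -49.53, 179.32, -649.12]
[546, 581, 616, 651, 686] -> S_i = 546 + 35*i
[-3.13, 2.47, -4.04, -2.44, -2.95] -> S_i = Random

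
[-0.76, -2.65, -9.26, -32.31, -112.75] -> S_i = -0.76*3.49^i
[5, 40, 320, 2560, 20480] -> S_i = 5*8^i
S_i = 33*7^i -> [33, 231, 1617, 11319, 79233]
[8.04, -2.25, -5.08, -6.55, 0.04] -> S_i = Random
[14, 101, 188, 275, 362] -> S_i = 14 + 87*i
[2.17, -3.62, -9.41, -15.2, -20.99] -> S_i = 2.17 + -5.79*i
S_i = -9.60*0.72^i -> [-9.6, -6.91, -4.98, -3.58, -2.58]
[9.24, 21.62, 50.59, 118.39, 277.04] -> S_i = 9.24*2.34^i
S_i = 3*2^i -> [3, 6, 12, 24, 48]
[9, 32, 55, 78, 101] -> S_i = 9 + 23*i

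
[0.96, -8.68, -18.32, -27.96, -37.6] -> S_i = 0.96 + -9.64*i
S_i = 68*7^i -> [68, 476, 3332, 23324, 163268]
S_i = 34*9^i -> [34, 306, 2754, 24786, 223074]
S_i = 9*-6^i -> [9, -54, 324, -1944, 11664]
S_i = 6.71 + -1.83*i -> [6.71, 4.88, 3.05, 1.22, -0.61]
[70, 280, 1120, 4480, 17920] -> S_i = 70*4^i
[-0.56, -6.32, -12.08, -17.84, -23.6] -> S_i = -0.56 + -5.76*i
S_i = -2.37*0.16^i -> [-2.37, -0.38, -0.06, -0.01, -0.0]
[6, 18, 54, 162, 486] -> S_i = 6*3^i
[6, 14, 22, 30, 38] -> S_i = 6 + 8*i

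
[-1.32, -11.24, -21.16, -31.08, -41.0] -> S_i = -1.32 + -9.92*i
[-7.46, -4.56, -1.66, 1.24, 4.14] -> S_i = -7.46 + 2.90*i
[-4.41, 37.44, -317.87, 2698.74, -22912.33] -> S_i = -4.41*(-8.49)^i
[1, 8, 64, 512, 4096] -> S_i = 1*8^i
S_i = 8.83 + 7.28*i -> [8.83, 16.11, 23.39, 30.67, 37.95]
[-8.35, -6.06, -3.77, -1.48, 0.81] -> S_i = -8.35 + 2.29*i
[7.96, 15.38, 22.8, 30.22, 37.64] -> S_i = 7.96 + 7.42*i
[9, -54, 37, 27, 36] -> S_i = Random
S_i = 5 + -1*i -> [5, 4, 3, 2, 1]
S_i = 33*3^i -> [33, 99, 297, 891, 2673]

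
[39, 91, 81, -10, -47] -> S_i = Random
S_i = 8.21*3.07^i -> [8.21, 25.2, 77.38, 237.55, 729.28]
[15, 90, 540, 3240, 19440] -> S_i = 15*6^i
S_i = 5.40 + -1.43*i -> [5.4, 3.97, 2.54, 1.11, -0.32]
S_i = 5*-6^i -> [5, -30, 180, -1080, 6480]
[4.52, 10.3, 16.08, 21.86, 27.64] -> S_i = 4.52 + 5.78*i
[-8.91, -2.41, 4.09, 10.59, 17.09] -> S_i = -8.91 + 6.50*i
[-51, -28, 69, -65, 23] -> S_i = Random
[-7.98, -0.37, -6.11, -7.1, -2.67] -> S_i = Random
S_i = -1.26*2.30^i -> [-1.26, -2.9, -6.67, -15.33, -35.26]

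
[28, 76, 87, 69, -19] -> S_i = Random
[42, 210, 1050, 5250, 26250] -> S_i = 42*5^i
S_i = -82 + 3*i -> [-82, -79, -76, -73, -70]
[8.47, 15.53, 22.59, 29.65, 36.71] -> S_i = 8.47 + 7.06*i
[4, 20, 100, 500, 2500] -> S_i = 4*5^i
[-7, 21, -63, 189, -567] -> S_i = -7*-3^i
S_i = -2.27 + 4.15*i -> [-2.27, 1.88, 6.03, 10.18, 14.33]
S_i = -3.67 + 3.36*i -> [-3.67, -0.31, 3.05, 6.41, 9.77]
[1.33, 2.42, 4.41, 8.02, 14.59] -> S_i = 1.33*1.82^i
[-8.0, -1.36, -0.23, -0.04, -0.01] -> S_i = -8.00*0.17^i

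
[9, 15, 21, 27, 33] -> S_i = 9 + 6*i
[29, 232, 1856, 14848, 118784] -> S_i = 29*8^i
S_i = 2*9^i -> [2, 18, 162, 1458, 13122]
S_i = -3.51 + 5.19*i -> [-3.51, 1.68, 6.87, 12.06, 17.25]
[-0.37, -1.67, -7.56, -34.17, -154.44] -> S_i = -0.37*4.52^i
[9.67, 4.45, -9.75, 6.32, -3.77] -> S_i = Random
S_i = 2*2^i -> [2, 4, 8, 16, 32]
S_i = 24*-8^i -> [24, -192, 1536, -12288, 98304]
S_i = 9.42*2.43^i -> [9.42, 22.89, 55.62, 135.17, 328.46]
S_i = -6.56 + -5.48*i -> [-6.56, -12.04, -17.52, -23.0, -28.48]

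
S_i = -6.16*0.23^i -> [-6.16, -1.42, -0.33, -0.07, -0.02]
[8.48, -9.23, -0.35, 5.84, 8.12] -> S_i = Random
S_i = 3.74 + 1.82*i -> [3.74, 5.56, 7.38, 9.2, 11.02]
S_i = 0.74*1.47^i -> [0.74, 1.09, 1.6, 2.35, 3.46]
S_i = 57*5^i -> [57, 285, 1425, 7125, 35625]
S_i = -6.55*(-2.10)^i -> [-6.55, 13.76, -28.89, 60.66, -127.39]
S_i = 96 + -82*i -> [96, 14, -68, -150, -232]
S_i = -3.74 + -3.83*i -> [-3.74, -7.57, -11.4, -15.23, -19.06]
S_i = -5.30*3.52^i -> [-5.3, -18.66, -65.67, -231.16, -813.67]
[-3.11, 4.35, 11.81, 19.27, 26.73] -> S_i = -3.11 + 7.46*i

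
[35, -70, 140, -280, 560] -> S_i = 35*-2^i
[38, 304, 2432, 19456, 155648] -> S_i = 38*8^i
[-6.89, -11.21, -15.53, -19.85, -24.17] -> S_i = -6.89 + -4.32*i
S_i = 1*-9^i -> [1, -9, 81, -729, 6561]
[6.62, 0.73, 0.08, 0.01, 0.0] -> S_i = 6.62*0.11^i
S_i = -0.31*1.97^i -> [-0.31, -0.61, -1.2, -2.37, -4.67]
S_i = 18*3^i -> [18, 54, 162, 486, 1458]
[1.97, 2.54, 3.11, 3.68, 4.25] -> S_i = 1.97 + 0.57*i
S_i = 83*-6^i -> [83, -498, 2988, -17928, 107568]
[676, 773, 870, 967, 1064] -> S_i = 676 + 97*i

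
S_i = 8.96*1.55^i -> [8.96, 13.89, 21.53, 33.37, 51.72]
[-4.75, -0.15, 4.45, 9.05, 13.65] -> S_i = -4.75 + 4.60*i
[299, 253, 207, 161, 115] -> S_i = 299 + -46*i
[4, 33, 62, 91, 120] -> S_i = 4 + 29*i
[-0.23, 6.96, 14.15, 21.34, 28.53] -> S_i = -0.23 + 7.19*i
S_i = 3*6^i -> [3, 18, 108, 648, 3888]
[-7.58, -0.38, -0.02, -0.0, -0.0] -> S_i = -7.58*0.05^i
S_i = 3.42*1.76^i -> [3.42, 6.02, 10.59, 18.65, 32.82]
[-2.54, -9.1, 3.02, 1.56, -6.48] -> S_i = Random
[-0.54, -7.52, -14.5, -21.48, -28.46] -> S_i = -0.54 + -6.98*i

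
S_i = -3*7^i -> [-3, -21, -147, -1029, -7203]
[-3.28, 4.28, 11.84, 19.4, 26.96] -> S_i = -3.28 + 7.56*i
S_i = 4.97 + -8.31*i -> [4.97, -3.34, -11.65, -19.96, -28.27]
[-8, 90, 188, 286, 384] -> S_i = -8 + 98*i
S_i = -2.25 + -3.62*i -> [-2.25, -5.87, -9.49, -13.11, -16.73]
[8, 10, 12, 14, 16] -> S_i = 8 + 2*i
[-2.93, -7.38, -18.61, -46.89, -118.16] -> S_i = -2.93*2.52^i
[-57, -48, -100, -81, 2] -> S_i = Random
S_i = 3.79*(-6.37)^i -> [3.79, -24.14, 153.79, -979.62, 6240.18]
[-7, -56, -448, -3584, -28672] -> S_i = -7*8^i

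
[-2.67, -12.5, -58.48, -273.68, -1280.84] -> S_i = -2.67*4.68^i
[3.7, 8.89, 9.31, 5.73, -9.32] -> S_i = Random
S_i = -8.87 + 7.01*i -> [-8.87, -1.86, 5.15, 12.16, 19.17]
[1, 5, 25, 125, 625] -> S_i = 1*5^i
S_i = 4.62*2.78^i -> [4.62, 12.84, 35.71, 99.26, 275.94]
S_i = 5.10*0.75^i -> [5.1, 3.82, 2.87, 2.15, 1.61]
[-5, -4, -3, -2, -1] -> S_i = -5 + 1*i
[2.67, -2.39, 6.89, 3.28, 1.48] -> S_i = Random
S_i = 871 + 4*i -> [871, 875, 879, 883, 887]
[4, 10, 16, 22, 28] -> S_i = 4 + 6*i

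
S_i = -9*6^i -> [-9, -54, -324, -1944, -11664]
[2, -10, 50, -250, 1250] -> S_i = 2*-5^i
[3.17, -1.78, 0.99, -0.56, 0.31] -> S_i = 3.17*(-0.56)^i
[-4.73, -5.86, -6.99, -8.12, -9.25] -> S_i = -4.73 + -1.13*i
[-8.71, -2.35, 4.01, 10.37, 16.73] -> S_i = -8.71 + 6.36*i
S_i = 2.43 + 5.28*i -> [2.43, 7.71, 12.99, 18.27, 23.55]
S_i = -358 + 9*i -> [-358, -349, -340, -331, -322]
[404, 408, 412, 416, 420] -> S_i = 404 + 4*i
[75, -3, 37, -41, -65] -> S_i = Random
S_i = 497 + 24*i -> [497, 521, 545, 569, 593]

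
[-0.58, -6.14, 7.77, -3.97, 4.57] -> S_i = Random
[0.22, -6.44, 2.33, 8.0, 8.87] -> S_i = Random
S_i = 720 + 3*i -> [720, 723, 726, 729, 732]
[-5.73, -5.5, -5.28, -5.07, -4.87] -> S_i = -5.73*0.96^i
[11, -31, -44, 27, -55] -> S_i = Random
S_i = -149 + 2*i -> [-149, -147, -145, -143, -141]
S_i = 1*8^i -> [1, 8, 64, 512, 4096]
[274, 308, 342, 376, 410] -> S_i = 274 + 34*i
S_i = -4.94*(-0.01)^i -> [-4.94, 0.05, -0.0, 0.0, -0.0]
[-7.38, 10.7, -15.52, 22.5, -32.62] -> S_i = -7.38*(-1.45)^i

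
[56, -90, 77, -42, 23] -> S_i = Random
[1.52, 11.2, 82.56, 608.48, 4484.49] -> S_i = 1.52*7.37^i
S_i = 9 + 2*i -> [9, 11, 13, 15, 17]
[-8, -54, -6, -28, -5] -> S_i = Random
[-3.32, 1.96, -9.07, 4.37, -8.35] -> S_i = Random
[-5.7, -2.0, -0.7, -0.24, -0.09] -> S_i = -5.70*0.35^i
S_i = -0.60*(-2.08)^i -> [-0.6, 1.25, -2.6, 5.4, -11.23]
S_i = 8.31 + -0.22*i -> [8.31, 8.09, 7.87, 7.65, 7.43]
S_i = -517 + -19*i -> [-517, -536, -555, -574, -593]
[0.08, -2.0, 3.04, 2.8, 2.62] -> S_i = Random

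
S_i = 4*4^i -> [4, 16, 64, 256, 1024]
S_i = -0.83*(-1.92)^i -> [-0.83, 1.59, -3.06, 5.87, -11.28]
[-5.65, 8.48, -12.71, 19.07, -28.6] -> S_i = -5.65*(-1.50)^i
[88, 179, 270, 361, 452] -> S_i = 88 + 91*i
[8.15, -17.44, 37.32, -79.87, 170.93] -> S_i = 8.15*(-2.14)^i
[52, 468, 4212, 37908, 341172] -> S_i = 52*9^i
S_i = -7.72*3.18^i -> [-7.72, -24.55, -78.07, -248.26, -789.45]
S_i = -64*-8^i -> [-64, 512, -4096, 32768, -262144]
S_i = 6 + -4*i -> [6, 2, -2, -6, -10]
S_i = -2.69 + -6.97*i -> [-2.69, -9.66, -16.63, -23.6, -30.57]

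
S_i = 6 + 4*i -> [6, 10, 14, 18, 22]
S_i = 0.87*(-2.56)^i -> [0.87, -2.23, 5.7, -14.6, 37.37]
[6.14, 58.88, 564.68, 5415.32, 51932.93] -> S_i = 6.14*9.59^i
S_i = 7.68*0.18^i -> [7.68, 1.38, 0.25, 0.04, 0.01]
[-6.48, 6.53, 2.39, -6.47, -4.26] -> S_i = Random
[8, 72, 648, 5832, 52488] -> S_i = 8*9^i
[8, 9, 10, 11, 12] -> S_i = 8 + 1*i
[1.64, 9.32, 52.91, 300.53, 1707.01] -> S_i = 1.64*5.68^i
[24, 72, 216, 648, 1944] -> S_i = 24*3^i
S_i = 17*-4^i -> [17, -68, 272, -1088, 4352]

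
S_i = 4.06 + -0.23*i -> [4.06, 3.83, 3.6, 3.37, 3.14]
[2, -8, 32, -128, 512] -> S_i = 2*-4^i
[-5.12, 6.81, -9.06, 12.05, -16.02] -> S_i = -5.12*(-1.33)^i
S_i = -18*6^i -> [-18, -108, -648, -3888, -23328]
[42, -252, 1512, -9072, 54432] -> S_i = 42*-6^i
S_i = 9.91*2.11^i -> [9.91, 20.91, 44.12, 93.09, 196.43]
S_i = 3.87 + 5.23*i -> [3.87, 9.1, 14.33, 19.56, 24.79]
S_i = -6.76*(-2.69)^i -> [-6.76, 18.18, -48.92, 131.58, -353.96]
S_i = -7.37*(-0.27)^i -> [-7.37, 1.99, -0.54, 0.15, -0.04]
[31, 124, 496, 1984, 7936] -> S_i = 31*4^i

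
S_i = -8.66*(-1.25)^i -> [-8.66, 10.82, -13.53, 16.91, -21.14]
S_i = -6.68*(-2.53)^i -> [-6.68, 16.9, -42.76, 108.18, -273.69]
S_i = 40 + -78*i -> [40, -38, -116, -194, -272]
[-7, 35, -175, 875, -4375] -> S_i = -7*-5^i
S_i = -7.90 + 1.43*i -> [-7.9, -6.47, -5.04, -3.61, -2.18]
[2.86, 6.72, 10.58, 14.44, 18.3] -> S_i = 2.86 + 3.86*i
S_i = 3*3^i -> [3, 9, 27, 81, 243]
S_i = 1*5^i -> [1, 5, 25, 125, 625]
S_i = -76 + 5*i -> [-76, -71, -66, -61, -56]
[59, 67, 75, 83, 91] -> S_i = 59 + 8*i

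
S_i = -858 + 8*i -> [-858, -850, -842, -834, -826]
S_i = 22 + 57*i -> [22, 79, 136, 193, 250]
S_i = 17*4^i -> [17, 68, 272, 1088, 4352]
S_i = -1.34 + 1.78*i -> [-1.34, 0.44, 2.22, 4.0, 5.78]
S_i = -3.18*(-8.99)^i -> [-3.18, 28.59, -257.01, 2310.5, -20771.41]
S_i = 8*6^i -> [8, 48, 288, 1728, 10368]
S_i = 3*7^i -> [3, 21, 147, 1029, 7203]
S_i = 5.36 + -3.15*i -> [5.36, 2.21, -0.94, -4.09, -7.24]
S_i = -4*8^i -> [-4, -32, -256, -2048, -16384]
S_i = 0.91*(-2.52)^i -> [0.91, -2.29, 5.78, -14.56, 36.7]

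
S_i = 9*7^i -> [9, 63, 441, 3087, 21609]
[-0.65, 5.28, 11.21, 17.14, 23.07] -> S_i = -0.65 + 5.93*i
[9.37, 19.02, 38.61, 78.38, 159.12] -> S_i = 9.37*2.03^i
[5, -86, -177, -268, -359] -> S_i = 5 + -91*i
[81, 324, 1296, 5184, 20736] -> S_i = 81*4^i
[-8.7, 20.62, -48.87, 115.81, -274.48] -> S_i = -8.70*(-2.37)^i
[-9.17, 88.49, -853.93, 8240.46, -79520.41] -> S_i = -9.17*(-9.65)^i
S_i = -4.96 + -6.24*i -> [-4.96, -11.2, -17.44, -23.68, -29.92]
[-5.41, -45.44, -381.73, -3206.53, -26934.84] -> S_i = -5.41*8.40^i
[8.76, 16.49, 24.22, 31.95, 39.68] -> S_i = 8.76 + 7.73*i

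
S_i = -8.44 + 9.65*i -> [-8.44, 1.21, 10.86, 20.51, 30.16]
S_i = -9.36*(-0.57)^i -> [-9.36, 5.34, -3.04, 1.73, -0.99]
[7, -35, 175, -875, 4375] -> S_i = 7*-5^i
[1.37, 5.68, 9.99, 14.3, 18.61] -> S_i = 1.37 + 4.31*i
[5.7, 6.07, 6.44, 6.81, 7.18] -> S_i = 5.70 + 0.37*i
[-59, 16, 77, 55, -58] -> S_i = Random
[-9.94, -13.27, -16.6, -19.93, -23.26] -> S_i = -9.94 + -3.33*i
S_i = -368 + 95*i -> [-368, -273, -178, -83, 12]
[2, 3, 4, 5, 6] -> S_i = 2 + 1*i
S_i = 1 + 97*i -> [1, 98, 195, 292, 389]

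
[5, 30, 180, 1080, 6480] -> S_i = 5*6^i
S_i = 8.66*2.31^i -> [8.66, 20.0, 46.21, 106.75, 246.58]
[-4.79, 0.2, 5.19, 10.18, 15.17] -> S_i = -4.79 + 4.99*i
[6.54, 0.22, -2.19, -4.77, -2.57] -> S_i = Random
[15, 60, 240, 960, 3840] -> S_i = 15*4^i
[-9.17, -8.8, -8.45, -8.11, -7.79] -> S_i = -9.17*0.96^i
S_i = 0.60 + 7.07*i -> [0.6, 7.67, 14.74, 21.81, 28.88]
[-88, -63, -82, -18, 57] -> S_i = Random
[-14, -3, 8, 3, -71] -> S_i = Random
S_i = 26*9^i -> [26, 234, 2106, 18954, 170586]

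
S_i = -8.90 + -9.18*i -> [-8.9, -18.08, -27.26, -36.44, -45.62]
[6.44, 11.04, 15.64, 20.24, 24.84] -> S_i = 6.44 + 4.60*i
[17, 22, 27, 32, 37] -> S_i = 17 + 5*i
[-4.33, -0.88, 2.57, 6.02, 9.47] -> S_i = -4.33 + 3.45*i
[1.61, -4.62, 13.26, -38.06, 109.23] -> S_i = 1.61*(-2.87)^i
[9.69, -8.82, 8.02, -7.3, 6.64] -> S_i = 9.69*(-0.91)^i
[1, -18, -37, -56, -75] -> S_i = 1 + -19*i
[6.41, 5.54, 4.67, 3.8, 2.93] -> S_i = 6.41 + -0.87*i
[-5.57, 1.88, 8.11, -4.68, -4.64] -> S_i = Random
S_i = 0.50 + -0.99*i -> [0.5, -0.49, -1.48, -2.47, -3.46]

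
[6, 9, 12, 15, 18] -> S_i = 6 + 3*i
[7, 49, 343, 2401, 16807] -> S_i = 7*7^i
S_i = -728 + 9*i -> [-728, -719, -710, -701, -692]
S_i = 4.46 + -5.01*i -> [4.46, -0.55, -5.56, -10.57, -15.58]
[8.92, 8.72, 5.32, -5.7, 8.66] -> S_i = Random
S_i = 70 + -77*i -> [70, -7, -84, -161, -238]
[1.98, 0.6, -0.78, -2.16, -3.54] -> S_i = 1.98 + -1.38*i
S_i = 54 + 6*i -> [54, 60, 66, 72, 78]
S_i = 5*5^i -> [5, 25, 125, 625, 3125]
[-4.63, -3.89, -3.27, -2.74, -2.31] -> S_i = -4.63*0.84^i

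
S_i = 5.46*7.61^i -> [5.46, 41.55, 316.2, 2406.28, 18311.81]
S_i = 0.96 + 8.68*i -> [0.96, 9.64, 18.32, 27.0, 35.68]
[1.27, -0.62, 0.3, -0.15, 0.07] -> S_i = 1.27*(-0.49)^i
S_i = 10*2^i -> [10, 20, 40, 80, 160]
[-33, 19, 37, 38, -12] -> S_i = Random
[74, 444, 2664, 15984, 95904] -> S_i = 74*6^i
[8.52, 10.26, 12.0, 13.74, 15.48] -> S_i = 8.52 + 1.74*i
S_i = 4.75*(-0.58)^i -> [4.75, -2.76, 1.6, -0.93, 0.54]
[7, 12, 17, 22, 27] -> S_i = 7 + 5*i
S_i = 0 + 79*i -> [0, 79, 158, 237, 316]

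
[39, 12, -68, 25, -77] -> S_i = Random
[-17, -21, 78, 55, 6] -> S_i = Random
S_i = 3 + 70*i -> [3, 73, 143, 213, 283]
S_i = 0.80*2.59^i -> [0.8, 2.07, 5.37, 13.9, 36.0]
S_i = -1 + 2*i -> [-1, 1, 3, 5, 7]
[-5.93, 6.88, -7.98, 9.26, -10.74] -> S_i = -5.93*(-1.16)^i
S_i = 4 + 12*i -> [4, 16, 28, 40, 52]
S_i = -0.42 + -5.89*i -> [-0.42, -6.31, -12.2, -18.09, -23.98]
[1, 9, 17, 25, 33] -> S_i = 1 + 8*i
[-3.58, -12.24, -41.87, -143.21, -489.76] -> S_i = -3.58*3.42^i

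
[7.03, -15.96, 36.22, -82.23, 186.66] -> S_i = 7.03*(-2.27)^i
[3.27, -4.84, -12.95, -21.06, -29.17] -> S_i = 3.27 + -8.11*i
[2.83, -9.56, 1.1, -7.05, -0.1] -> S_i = Random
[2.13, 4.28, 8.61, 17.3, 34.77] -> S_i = 2.13*2.01^i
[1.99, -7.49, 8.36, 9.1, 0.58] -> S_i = Random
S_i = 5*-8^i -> [5, -40, 320, -2560, 20480]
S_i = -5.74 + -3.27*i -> [-5.74, -9.01, -12.28, -15.55, -18.82]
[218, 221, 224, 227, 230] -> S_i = 218 + 3*i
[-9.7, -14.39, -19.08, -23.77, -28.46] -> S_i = -9.70 + -4.69*i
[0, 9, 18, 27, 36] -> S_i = 0 + 9*i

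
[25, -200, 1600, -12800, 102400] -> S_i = 25*-8^i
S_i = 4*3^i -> [4, 12, 36, 108, 324]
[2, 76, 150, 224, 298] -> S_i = 2 + 74*i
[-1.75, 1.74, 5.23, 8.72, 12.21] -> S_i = -1.75 + 3.49*i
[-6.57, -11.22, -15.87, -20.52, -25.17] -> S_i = -6.57 + -4.65*i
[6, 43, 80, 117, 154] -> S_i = 6 + 37*i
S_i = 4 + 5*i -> [4, 9, 14, 19, 24]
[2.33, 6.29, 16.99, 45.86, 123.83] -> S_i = 2.33*2.70^i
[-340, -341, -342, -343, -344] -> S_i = -340 + -1*i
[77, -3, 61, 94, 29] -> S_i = Random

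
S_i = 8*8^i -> [8, 64, 512, 4096, 32768]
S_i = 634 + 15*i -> [634, 649, 664, 679, 694]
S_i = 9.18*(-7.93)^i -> [9.18, -72.8, 577.28, -4577.86, 36302.41]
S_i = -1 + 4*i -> [-1, 3, 7, 11, 15]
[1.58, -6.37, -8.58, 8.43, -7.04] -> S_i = Random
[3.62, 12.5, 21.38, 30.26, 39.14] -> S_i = 3.62 + 8.88*i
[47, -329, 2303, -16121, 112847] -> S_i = 47*-7^i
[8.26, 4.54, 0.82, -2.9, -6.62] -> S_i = 8.26 + -3.72*i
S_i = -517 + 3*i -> [-517, -514, -511, -508, -505]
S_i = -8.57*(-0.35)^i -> [-8.57, 3.0, -1.05, 0.37, -0.13]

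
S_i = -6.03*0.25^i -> [-6.03, -1.51, -0.38, -0.09, -0.02]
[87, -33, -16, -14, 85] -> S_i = Random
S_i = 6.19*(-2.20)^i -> [6.19, -13.62, 29.96, -65.91, 145.0]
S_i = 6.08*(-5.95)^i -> [6.08, -36.18, 215.25, -1280.72, 7620.29]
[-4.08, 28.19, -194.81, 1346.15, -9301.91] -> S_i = -4.08*(-6.91)^i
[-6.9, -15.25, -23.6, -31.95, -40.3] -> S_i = -6.90 + -8.35*i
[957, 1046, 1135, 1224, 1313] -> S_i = 957 + 89*i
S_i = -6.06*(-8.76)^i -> [-6.06, 53.09, -465.03, 4073.66, -35685.28]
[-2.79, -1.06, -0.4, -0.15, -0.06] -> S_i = -2.79*0.38^i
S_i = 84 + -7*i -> [84, 77, 70, 63, 56]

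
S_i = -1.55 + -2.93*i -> [-1.55, -4.48, -7.41, -10.34, -13.27]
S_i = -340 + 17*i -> [-340, -323, -306, -289, -272]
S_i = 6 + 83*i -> [6, 89, 172, 255, 338]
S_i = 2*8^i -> [2, 16, 128, 1024, 8192]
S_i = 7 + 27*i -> [7, 34, 61, 88, 115]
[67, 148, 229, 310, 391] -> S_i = 67 + 81*i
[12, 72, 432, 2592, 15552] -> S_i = 12*6^i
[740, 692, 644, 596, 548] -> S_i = 740 + -48*i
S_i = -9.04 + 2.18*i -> [-9.04, -6.86, -4.68, -2.5, -0.32]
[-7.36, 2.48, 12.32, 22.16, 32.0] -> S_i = -7.36 + 9.84*i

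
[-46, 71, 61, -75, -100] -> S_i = Random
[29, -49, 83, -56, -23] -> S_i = Random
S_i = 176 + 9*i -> [176, 185, 194, 203, 212]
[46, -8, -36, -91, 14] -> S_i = Random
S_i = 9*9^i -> [9, 81, 729, 6561, 59049]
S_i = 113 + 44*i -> [113, 157, 201, 245, 289]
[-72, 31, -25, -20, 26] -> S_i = Random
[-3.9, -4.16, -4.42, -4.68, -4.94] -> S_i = -3.90 + -0.26*i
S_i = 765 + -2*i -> [765, 763, 761, 759, 757]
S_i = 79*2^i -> [79, 158, 316, 632, 1264]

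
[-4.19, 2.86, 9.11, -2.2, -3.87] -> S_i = Random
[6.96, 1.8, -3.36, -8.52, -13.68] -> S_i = 6.96 + -5.16*i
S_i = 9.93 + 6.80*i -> [9.93, 16.73, 23.53, 30.33, 37.13]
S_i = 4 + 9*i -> [4, 13, 22, 31, 40]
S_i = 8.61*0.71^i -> [8.61, 6.11, 4.34, 3.08, 2.19]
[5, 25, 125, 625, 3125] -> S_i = 5*5^i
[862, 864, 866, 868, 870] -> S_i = 862 + 2*i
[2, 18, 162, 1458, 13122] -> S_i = 2*9^i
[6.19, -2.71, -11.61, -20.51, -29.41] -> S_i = 6.19 + -8.90*i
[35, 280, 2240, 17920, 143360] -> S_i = 35*8^i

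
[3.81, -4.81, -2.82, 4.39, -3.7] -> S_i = Random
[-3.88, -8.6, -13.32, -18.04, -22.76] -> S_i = -3.88 + -4.72*i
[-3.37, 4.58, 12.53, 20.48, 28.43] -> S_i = -3.37 + 7.95*i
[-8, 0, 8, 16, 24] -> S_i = -8 + 8*i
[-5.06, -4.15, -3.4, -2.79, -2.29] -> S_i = -5.06*0.82^i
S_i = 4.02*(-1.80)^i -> [4.02, -7.24, 13.02, -23.44, 42.2]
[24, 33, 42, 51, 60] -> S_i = 24 + 9*i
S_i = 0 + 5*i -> [0, 5, 10, 15, 20]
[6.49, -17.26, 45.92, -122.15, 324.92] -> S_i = 6.49*(-2.66)^i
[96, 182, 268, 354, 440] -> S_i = 96 + 86*i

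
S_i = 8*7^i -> [8, 56, 392, 2744, 19208]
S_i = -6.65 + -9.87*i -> [-6.65, -16.52, -26.39, -36.26, -46.13]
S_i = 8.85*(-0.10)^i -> [8.85, -0.88, 0.09, -0.01, 0.0]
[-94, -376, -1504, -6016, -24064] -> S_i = -94*4^i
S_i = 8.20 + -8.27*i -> [8.2, -0.07, -8.34, -16.61, -24.88]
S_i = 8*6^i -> [8, 48, 288, 1728, 10368]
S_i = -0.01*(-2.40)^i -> [-0.01, 0.02, -0.06, 0.14, -0.33]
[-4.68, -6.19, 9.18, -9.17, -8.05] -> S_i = Random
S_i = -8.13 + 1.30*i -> [-8.13, -6.83, -5.53, -4.23, -2.93]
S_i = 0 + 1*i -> [0, 1, 2, 3, 4]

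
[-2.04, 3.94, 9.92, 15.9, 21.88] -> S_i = -2.04 + 5.98*i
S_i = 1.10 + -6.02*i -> [1.1, -4.92, -10.94, -16.96, -22.98]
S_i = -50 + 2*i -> [-50, -48, -46, -44, -42]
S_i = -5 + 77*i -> [-5, 72, 149, 226, 303]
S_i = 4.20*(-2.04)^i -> [4.2, -8.57, 17.48, -35.66, 72.74]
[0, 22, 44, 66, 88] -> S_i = 0 + 22*i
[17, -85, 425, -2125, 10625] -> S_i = 17*-5^i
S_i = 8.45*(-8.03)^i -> [8.45, -67.85, 544.86, -4375.25, 35133.3]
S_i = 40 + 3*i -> [40, 43, 46, 49, 52]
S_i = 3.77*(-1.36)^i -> [3.77, -5.13, 6.97, -9.48, 12.9]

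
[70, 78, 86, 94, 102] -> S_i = 70 + 8*i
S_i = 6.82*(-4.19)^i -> [6.82, -28.58, 119.73, -501.68, 2102.04]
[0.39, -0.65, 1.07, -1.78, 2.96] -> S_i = 0.39*(-1.66)^i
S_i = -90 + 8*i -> [-90, -82, -74, -66, -58]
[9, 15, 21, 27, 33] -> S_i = 9 + 6*i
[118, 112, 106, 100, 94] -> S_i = 118 + -6*i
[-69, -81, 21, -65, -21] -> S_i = Random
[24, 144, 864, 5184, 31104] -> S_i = 24*6^i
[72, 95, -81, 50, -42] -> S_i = Random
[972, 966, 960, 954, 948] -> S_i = 972 + -6*i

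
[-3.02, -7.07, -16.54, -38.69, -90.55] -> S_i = -3.02*2.34^i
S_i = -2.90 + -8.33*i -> [-2.9, -11.23, -19.56, -27.89, -36.22]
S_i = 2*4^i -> [2, 8, 32, 128, 512]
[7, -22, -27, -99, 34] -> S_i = Random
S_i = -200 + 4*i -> [-200, -196, -192, -188, -184]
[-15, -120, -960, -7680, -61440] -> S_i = -15*8^i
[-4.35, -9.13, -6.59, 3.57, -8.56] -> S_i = Random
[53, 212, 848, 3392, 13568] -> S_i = 53*4^i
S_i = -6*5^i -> [-6, -30, -150, -750, -3750]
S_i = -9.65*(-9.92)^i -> [-9.65, 95.73, -949.62, 9420.25, -93448.86]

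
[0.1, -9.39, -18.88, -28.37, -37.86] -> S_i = 0.10 + -9.49*i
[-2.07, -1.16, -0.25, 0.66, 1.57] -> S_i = -2.07 + 0.91*i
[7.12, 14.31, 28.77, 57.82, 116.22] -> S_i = 7.12*2.01^i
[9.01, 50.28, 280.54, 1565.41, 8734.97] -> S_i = 9.01*5.58^i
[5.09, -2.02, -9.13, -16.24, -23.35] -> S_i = 5.09 + -7.11*i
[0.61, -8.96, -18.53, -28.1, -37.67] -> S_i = 0.61 + -9.57*i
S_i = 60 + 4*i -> [60, 64, 68, 72, 76]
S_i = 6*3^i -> [6, 18, 54, 162, 486]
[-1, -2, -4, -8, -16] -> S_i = -1*2^i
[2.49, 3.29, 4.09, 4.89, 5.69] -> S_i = 2.49 + 0.80*i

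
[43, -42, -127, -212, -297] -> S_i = 43 + -85*i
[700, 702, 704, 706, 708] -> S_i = 700 + 2*i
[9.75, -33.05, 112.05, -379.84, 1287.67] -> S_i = 9.75*(-3.39)^i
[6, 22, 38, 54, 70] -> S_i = 6 + 16*i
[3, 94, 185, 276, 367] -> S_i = 3 + 91*i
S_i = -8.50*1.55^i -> [-8.5, -13.18, -20.42, -31.65, -49.06]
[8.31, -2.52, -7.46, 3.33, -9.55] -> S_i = Random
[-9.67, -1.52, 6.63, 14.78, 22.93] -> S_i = -9.67 + 8.15*i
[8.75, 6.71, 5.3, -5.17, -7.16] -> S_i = Random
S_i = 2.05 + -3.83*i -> [2.05, -1.78, -5.61, -9.44, -13.27]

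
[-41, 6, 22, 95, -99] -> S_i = Random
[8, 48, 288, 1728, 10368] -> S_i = 8*6^i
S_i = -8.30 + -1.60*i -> [-8.3, -9.9, -11.5, -13.1, -14.7]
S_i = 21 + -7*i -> [21, 14, 7, 0, -7]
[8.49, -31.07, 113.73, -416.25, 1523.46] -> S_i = 8.49*(-3.66)^i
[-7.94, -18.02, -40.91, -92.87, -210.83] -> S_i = -7.94*2.27^i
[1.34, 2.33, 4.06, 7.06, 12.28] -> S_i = 1.34*1.74^i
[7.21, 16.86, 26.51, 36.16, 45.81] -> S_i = 7.21 + 9.65*i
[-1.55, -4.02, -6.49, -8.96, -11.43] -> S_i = -1.55 + -2.47*i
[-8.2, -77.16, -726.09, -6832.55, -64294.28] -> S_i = -8.20*9.41^i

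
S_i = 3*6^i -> [3, 18, 108, 648, 3888]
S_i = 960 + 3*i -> [960, 963, 966, 969, 972]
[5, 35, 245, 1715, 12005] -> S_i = 5*7^i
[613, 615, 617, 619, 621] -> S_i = 613 + 2*i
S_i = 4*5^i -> [4, 20, 100, 500, 2500]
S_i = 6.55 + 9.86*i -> [6.55, 16.41, 26.27, 36.13, 45.99]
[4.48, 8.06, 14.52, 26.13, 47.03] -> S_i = 4.48*1.80^i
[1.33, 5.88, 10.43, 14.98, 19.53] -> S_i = 1.33 + 4.55*i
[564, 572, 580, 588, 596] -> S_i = 564 + 8*i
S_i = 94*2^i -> [94, 188, 376, 752, 1504]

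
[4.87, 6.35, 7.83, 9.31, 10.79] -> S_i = 4.87 + 1.48*i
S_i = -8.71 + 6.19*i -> [-8.71, -2.52, 3.67, 9.86, 16.05]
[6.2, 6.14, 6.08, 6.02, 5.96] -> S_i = 6.20*0.99^i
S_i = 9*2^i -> [9, 18, 36, 72, 144]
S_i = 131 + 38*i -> [131, 169, 207, 245, 283]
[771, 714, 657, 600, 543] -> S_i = 771 + -57*i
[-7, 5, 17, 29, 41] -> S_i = -7 + 12*i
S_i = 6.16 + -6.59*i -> [6.16, -0.43, -7.02, -13.61, -20.2]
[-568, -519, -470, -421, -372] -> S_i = -568 + 49*i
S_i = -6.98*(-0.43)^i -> [-6.98, 3.0, -1.29, 0.55, -0.24]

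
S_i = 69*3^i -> [69, 207, 621, 1863, 5589]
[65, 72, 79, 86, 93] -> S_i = 65 + 7*i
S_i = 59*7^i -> [59, 413, 2891, 20237, 141659]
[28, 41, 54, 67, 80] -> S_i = 28 + 13*i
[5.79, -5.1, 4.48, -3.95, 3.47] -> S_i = 5.79*(-0.88)^i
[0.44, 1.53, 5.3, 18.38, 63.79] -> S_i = 0.44*3.47^i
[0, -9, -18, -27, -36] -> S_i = 0 + -9*i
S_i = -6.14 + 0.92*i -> [-6.14, -5.22, -4.3, -3.38, -2.46]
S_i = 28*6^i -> [28, 168, 1008, 6048, 36288]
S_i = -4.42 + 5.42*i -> [-4.42, 1.0, 6.42, 11.84, 17.26]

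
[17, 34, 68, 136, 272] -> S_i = 17*2^i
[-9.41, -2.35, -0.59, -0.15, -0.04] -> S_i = -9.41*0.25^i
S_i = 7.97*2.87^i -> [7.97, 22.87, 65.65, 188.41, 540.74]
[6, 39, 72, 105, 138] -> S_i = 6 + 33*i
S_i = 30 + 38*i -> [30, 68, 106, 144, 182]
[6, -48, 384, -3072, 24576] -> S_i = 6*-8^i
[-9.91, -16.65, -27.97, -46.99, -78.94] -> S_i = -9.91*1.68^i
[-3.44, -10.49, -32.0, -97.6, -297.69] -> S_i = -3.44*3.05^i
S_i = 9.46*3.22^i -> [9.46, 30.46, 98.09, 315.83, 1016.99]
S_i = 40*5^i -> [40, 200, 1000, 5000, 25000]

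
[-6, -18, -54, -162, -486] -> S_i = -6*3^i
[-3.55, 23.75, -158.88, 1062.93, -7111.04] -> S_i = -3.55*(-6.69)^i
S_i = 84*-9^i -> [84, -756, 6804, -61236, 551124]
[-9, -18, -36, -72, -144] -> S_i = -9*2^i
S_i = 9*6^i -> [9, 54, 324, 1944, 11664]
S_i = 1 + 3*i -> [1, 4, 7, 10, 13]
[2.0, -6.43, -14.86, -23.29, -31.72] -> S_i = 2.00 + -8.43*i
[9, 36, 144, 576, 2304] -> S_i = 9*4^i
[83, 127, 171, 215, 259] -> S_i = 83 + 44*i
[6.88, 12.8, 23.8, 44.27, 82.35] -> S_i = 6.88*1.86^i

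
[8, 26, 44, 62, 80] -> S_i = 8 + 18*i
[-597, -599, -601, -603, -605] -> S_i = -597 + -2*i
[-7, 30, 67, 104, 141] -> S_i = -7 + 37*i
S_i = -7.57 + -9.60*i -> [-7.57, -17.17, -26.77, -36.37, -45.97]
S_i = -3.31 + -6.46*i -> [-3.31, -9.77, -16.23, -22.69, -29.15]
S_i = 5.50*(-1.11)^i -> [5.5, -6.1, 6.78, -7.52, 8.35]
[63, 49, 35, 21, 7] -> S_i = 63 + -14*i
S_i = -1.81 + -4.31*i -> [-1.81, -6.12, -10.43, -14.74, -19.05]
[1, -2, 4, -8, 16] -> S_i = 1*-2^i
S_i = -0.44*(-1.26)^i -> [-0.44, 0.55, -0.7, 0.88, -1.11]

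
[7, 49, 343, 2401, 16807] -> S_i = 7*7^i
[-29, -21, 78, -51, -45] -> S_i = Random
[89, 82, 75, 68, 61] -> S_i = 89 + -7*i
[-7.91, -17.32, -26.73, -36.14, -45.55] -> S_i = -7.91 + -9.41*i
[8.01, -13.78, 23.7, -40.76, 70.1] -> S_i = 8.01*(-1.72)^i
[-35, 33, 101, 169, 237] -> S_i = -35 + 68*i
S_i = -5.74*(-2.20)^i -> [-5.74, 12.63, -27.78, 61.12, -134.46]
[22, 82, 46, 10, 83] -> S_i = Random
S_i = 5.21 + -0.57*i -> [5.21, 4.64, 4.07, 3.5, 2.93]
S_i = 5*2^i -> [5, 10, 20, 40, 80]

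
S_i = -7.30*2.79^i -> [-7.3, -20.37, -56.82, -158.54, -442.32]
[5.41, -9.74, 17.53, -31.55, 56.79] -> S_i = 5.41*(-1.80)^i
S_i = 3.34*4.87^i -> [3.34, 16.27, 79.21, 385.77, 1878.72]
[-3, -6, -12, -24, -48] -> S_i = -3*2^i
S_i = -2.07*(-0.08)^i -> [-2.07, 0.17, -0.01, 0.0, -0.0]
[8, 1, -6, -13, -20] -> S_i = 8 + -7*i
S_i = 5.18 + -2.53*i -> [5.18, 2.65, 0.12, -2.41, -4.94]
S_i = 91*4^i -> [91, 364, 1456, 5824, 23296]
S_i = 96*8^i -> [96, 768, 6144, 49152, 393216]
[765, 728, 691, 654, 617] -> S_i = 765 + -37*i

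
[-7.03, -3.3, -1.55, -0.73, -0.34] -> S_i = -7.03*0.47^i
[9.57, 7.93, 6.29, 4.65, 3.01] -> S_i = 9.57 + -1.64*i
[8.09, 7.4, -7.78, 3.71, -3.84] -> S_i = Random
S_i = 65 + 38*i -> [65, 103, 141, 179, 217]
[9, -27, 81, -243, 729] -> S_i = 9*-3^i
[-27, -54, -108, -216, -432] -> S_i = -27*2^i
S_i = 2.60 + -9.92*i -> [2.6, -7.32, -17.24, -27.16, -37.08]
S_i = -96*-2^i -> [-96, 192, -384, 768, -1536]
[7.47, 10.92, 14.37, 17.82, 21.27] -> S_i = 7.47 + 3.45*i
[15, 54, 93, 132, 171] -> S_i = 15 + 39*i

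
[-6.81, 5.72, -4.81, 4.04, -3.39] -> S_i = -6.81*(-0.84)^i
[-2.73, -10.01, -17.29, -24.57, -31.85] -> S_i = -2.73 + -7.28*i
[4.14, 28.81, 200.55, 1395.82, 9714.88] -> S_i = 4.14*6.96^i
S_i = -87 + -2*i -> [-87, -89, -91, -93, -95]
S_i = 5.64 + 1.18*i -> [5.64, 6.82, 8.0, 9.18, 10.36]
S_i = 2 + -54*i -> [2, -52, -106, -160, -214]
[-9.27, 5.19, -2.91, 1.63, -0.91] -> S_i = -9.27*(-0.56)^i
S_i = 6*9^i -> [6, 54, 486, 4374, 39366]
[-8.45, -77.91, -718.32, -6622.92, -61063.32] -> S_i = -8.45*9.22^i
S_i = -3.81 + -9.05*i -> [-3.81, -12.86, -21.91, -30.96, -40.01]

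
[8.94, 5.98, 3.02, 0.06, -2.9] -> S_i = 8.94 + -2.96*i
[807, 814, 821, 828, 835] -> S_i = 807 + 7*i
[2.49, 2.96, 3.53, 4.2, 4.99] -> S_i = 2.49*1.19^i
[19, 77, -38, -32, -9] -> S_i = Random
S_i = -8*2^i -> [-8, -16, -32, -64, -128]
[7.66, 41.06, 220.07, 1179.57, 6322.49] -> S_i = 7.66*5.36^i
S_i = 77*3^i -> [77, 231, 693, 2079, 6237]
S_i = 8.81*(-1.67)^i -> [8.81, -14.71, 24.57, -41.03, 68.52]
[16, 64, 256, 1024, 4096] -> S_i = 16*4^i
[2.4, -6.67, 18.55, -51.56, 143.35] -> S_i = 2.40*(-2.78)^i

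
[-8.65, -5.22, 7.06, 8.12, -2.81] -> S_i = Random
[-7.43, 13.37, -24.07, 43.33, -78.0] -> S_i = -7.43*(-1.80)^i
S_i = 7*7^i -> [7, 49, 343, 2401, 16807]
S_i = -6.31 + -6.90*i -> [-6.31, -13.21, -20.11, -27.01, -33.91]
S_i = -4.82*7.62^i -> [-4.82, -36.73, -279.87, -2132.61, -16250.51]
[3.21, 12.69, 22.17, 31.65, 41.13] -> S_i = 3.21 + 9.48*i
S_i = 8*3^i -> [8, 24, 72, 216, 648]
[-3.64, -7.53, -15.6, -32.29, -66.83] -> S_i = -3.64*2.07^i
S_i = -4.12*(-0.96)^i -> [-4.12, 3.96, -3.8, 3.65, -3.5]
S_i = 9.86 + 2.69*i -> [9.86, 12.55, 15.24, 17.93, 20.62]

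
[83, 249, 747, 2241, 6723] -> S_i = 83*3^i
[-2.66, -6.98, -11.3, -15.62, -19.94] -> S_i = -2.66 + -4.32*i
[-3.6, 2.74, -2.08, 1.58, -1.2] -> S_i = -3.60*(-0.76)^i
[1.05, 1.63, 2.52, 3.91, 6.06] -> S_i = 1.05*1.55^i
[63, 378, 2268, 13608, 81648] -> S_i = 63*6^i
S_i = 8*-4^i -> [8, -32, 128, -512, 2048]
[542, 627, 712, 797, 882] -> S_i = 542 + 85*i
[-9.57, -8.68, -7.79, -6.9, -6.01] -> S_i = -9.57 + 0.89*i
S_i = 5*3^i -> [5, 15, 45, 135, 405]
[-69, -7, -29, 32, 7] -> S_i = Random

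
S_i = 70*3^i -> [70, 210, 630, 1890, 5670]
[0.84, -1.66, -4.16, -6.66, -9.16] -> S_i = 0.84 + -2.50*i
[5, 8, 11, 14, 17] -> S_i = 5 + 3*i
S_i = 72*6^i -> [72, 432, 2592, 15552, 93312]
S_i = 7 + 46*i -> [7, 53, 99, 145, 191]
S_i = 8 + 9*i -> [8, 17, 26, 35, 44]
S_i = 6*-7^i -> [6, -42, 294, -2058, 14406]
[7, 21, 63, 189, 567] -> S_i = 7*3^i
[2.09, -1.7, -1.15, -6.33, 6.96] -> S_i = Random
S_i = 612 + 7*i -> [612, 619, 626, 633, 640]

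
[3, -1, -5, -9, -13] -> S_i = 3 + -4*i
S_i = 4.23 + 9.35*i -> [4.23, 13.58, 22.93, 32.28, 41.63]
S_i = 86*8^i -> [86, 688, 5504, 44032, 352256]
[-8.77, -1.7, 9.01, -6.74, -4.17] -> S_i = Random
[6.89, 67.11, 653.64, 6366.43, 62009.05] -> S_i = 6.89*9.74^i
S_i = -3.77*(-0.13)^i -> [-3.77, 0.49, -0.06, 0.01, -0.0]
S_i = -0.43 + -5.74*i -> [-0.43, -6.17, -11.91, -17.65, -23.39]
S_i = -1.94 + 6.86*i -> [-1.94, 4.92, 11.78, 18.64, 25.5]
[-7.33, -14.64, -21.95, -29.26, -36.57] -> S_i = -7.33 + -7.31*i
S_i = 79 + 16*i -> [79, 95, 111, 127, 143]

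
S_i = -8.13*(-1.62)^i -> [-8.13, 13.17, -21.34, 34.56, -56.0]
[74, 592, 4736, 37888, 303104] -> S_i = 74*8^i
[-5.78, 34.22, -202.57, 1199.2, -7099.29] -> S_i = -5.78*(-5.92)^i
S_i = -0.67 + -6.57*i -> [-0.67, -7.24, -13.81, -20.38, -26.95]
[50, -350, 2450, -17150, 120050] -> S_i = 50*-7^i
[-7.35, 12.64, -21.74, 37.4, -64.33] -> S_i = -7.35*(-1.72)^i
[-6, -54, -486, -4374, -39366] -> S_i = -6*9^i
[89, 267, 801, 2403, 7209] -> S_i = 89*3^i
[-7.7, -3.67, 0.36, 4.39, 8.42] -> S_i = -7.70 + 4.03*i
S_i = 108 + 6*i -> [108, 114, 120, 126, 132]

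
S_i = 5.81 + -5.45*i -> [5.81, 0.36, -5.09, -10.54, -15.99]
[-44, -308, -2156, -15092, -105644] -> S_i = -44*7^i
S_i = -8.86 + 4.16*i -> [-8.86, -4.7, -0.54, 3.62, 7.78]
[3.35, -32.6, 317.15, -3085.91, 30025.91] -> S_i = 3.35*(-9.73)^i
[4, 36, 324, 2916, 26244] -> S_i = 4*9^i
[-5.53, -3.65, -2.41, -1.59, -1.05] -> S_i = -5.53*0.66^i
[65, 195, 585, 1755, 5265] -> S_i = 65*3^i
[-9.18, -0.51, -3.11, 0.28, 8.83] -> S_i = Random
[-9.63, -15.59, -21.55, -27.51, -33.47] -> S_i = -9.63 + -5.96*i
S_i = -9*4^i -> [-9, -36, -144, -576, -2304]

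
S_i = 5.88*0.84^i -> [5.88, 4.94, 4.15, 3.49, 2.93]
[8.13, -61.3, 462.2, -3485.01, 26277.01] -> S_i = 8.13*(-7.54)^i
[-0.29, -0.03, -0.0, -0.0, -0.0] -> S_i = -0.29*0.11^i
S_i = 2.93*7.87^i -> [2.93, 23.06, 181.48, 1428.21, 11240.01]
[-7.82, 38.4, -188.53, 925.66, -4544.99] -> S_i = -7.82*(-4.91)^i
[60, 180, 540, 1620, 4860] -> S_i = 60*3^i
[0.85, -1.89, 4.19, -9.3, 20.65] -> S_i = 0.85*(-2.22)^i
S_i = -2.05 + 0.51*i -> [-2.05, -1.54, -1.03, -0.52, -0.01]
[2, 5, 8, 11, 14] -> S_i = 2 + 3*i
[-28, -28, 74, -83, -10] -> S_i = Random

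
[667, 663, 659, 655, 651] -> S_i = 667 + -4*i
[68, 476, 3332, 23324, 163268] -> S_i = 68*7^i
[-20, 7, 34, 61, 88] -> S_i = -20 + 27*i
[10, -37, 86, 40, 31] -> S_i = Random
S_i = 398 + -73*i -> [398, 325, 252, 179, 106]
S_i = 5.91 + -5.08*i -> [5.91, 0.83, -4.25, -9.33, -14.41]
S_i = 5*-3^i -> [5, -15, 45, -135, 405]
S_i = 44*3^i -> [44, 132, 396, 1188, 3564]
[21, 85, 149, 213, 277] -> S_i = 21 + 64*i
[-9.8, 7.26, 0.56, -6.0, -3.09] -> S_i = Random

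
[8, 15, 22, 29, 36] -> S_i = 8 + 7*i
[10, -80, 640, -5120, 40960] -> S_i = 10*-8^i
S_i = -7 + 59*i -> [-7, 52, 111, 170, 229]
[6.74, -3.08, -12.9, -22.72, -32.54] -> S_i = 6.74 + -9.82*i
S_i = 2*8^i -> [2, 16, 128, 1024, 8192]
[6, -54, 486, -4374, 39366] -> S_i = 6*-9^i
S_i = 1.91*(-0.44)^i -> [1.91, -0.84, 0.37, -0.16, 0.07]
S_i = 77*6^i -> [77, 462, 2772, 16632, 99792]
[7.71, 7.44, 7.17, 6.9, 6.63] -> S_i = 7.71 + -0.27*i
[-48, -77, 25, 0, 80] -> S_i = Random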